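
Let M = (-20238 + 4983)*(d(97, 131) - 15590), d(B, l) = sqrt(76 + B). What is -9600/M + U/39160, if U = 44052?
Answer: 2722092815287867/2419889671820610 - 640*sqrt(173)/247179741759 ≈ 1.1249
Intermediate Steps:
M = 237825450 - 15255*sqrt(173) (M = (-20238 + 4983)*(sqrt(76 + 97) - 15590) = -15255*(sqrt(173) - 15590) = -15255*(-15590 + sqrt(173)) = 237825450 - 15255*sqrt(173) ≈ 2.3762e+8)
-9600/M + U/39160 = -9600/(237825450 - 15255*sqrt(173)) + 44052/39160 = -9600/(237825450 - 15255*sqrt(173)) + 44052*(1/39160) = -9600/(237825450 - 15255*sqrt(173)) + 11013/9790 = 11013/9790 - 9600/(237825450 - 15255*sqrt(173))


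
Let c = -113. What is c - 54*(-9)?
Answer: 373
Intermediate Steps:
c - 54*(-9) = -113 - 54*(-9) = -113 + 486 = 373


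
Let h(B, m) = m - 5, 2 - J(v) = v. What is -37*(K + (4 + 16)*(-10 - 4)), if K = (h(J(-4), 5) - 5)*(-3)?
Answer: 9805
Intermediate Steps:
J(v) = 2 - v
h(B, m) = -5 + m
K = 15 (K = ((-5 + 5) - 5)*(-3) = (0 - 5)*(-3) = -5*(-3) = 15)
-37*(K + (4 + 16)*(-10 - 4)) = -37*(15 + (4 + 16)*(-10 - 4)) = -37*(15 + 20*(-14)) = -37*(15 - 280) = -37*(-265) = 9805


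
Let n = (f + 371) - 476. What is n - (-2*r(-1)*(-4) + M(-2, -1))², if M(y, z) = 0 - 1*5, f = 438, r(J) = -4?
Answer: -1036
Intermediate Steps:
M(y, z) = -5 (M(y, z) = 0 - 5 = -5)
n = 333 (n = (438 + 371) - 476 = 809 - 476 = 333)
n - (-2*r(-1)*(-4) + M(-2, -1))² = 333 - (-2*(-4)*(-4) - 5)² = 333 - (8*(-4) - 5)² = 333 - (-32 - 5)² = 333 - 1*(-37)² = 333 - 1*1369 = 333 - 1369 = -1036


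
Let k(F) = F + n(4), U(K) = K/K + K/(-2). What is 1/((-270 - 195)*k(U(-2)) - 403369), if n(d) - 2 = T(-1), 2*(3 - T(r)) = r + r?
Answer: -1/407089 ≈ -2.4565e-6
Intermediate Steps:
T(r) = 3 - r (T(r) = 3 - (r + r)/2 = 3 - r)
n(d) = 6 (n(d) = 2 + (3 - 1*(-1)) = 2 + (3 + 1) = 2 + 4 = 6)
U(K) = 1 - K/2 (U(K) = 1 + K*(-1/2) = 1 - K/2)
k(F) = 6 + F (k(F) = F + 6 = 6 + F)
1/((-270 - 195)*k(U(-2)) - 403369) = 1/((-270 - 195)*(6 + (1 - 1/2*(-2))) - 403369) = 1/(-465*(6 + (1 + 1)) - 403369) = 1/(-465*(6 + 2) - 403369) = 1/(-465*8 - 403369) = 1/(-3720 - 403369) = 1/(-407089) = -1/407089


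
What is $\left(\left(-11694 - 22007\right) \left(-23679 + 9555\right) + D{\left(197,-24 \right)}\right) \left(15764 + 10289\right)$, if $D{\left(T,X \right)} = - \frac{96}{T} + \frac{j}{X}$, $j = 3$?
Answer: $\frac{19544044765638727}{1576} \approx 1.2401 \cdot 10^{13}$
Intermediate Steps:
$D{\left(T,X \right)} = - \frac{96}{T} + \frac{3}{X}$
$\left(\left(-11694 - 22007\right) \left(-23679 + 9555\right) + D{\left(197,-24 \right)}\right) \left(15764 + 10289\right) = \left(\left(-11694 - 22007\right) \left(-23679 + 9555\right) + \left(- \frac{96}{197} + \frac{3}{-24}\right)\right) \left(15764 + 10289\right) = \left(\left(-33701\right) \left(-14124\right) + \left(\left(-96\right) \frac{1}{197} + 3 \left(- \frac{1}{24}\right)\right)\right) 26053 = \left(475992924 - \frac{965}{1576}\right) 26053 = \frac{750164847259}{1576} \cdot 26053 = \frac{19544044765638727}{1576}$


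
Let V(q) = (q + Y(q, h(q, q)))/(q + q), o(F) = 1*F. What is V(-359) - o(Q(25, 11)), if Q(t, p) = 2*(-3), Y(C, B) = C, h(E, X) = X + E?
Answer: 7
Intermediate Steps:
h(E, X) = E + X
Q(t, p) = -6
o(F) = F
V(q) = 1 (V(q) = (q + q)/(q + q) = (2*q)/((2*q)) = (2*q)*(1/(2*q)) = 1)
V(-359) - o(Q(25, 11)) = 1 - 1*(-6) = 1 + 6 = 7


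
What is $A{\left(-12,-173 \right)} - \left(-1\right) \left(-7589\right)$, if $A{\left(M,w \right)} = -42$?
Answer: $-7631$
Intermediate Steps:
$A{\left(-12,-173 \right)} - \left(-1\right) \left(-7589\right) = -42 - \left(-1\right) \left(-7589\right) = -42 - 7589 = -7631$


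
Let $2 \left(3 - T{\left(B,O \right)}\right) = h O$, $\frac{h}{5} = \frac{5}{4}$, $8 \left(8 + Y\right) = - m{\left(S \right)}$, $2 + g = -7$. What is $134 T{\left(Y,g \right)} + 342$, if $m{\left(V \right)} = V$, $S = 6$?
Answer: $\frac{18051}{4} \approx 4512.8$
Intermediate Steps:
$g = -9$ ($g = -2 - 7 = -9$)
$Y = - \frac{35}{4}$ ($Y = -8 + \frac{\left(-1\right) 6}{8} = -8 + \frac{1}{8} \left(-6\right) = -8 - \frac{3}{4} = - \frac{35}{4} \approx -8.75$)
$h = \frac{25}{4}$ ($h = 5 \cdot \frac{5}{4} = \frac{25}{4} \approx 6.25$)
$T{\left(B,O \right)} = 3 - \frac{25 O}{8}$ ($T{\left(B,O \right)} = 3 - \frac{\frac{25}{4} O}{2} = 3 - \frac{25 O}{8}$)
$134 T{\left(Y,g \right)} + 342 = 134 \left(3 - - \frac{225}{8}\right) + 342 = 134 \left(3 + \frac{225}{8}\right) + 342 = 134 \cdot \frac{249}{8} + 342 = \frac{16683}{4} + 342 = \frac{18051}{4}$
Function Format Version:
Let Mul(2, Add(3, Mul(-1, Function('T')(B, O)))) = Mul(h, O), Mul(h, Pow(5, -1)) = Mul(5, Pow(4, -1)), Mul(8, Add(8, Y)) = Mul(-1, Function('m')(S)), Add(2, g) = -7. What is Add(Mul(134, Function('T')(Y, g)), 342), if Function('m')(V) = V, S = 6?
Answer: Rational(18051, 4) ≈ 4512.8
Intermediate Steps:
g = -9 (g = Add(-2, -7) = -9)
Y = Rational(-35, 4) (Y = Add(-8, Mul(Rational(1, 8), Mul(-1, 6))) = Add(-8, Mul(Rational(1, 8), -6)) = Add(-8, Rational(-3, 4)) = Rational(-35, 4) ≈ -8.7500)
h = Rational(25, 4) (h = Mul(5, Mul(5, Pow(4, -1))) = Mul(5, Mul(5, Rational(1, 4))) = Mul(5, Rational(5, 4)) = Rational(25, 4) ≈ 6.2500)
Function('T')(B, O) = Add(3, Mul(Rational(-25, 8), O)) (Function('T')(B, O) = Add(3, Mul(Rational(-1, 2), Mul(Rational(25, 4), O))) = Add(3, Mul(Rational(-25, 8), O)))
Add(Mul(134, Function('T')(Y, g)), 342) = Add(Mul(134, Add(3, Mul(Rational(-25, 8), -9))), 342) = Add(Mul(134, Add(3, Rational(225, 8))), 342) = Add(Mul(134, Rational(249, 8)), 342) = Add(Rational(16683, 4), 342) = Rational(18051, 4)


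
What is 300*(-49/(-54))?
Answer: 2450/9 ≈ 272.22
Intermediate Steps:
300*(-49/(-54)) = 300*(-49*(-1/54)) = 300*(49/54) = 2450/9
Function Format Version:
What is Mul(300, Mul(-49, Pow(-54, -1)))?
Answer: Rational(2450, 9) ≈ 272.22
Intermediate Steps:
Mul(300, Mul(-49, Pow(-54, -1))) = Mul(300, Mul(-49, Rational(-1, 54))) = Mul(300, Rational(49, 54)) = Rational(2450, 9)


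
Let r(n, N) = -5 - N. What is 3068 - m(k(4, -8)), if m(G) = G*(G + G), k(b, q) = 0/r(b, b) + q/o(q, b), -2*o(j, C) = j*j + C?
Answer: 886620/289 ≈ 3067.9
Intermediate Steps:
o(j, C) = -C/2 - j²/2 (o(j, C) = -(j*j + C)/2 = -(j² + C)/2 = -(C + j²)/2 = -C/2 - j²/2)
k(b, q) = q/(-b/2 - q²/2) (k(b, q) = 0/(-5 - b) + q/(-b/2 - q²/2) = 0 + q/(-b/2 - q²/2) = q/(-b/2 - q²/2))
m(G) = 2*G² (m(G) = G*(2*G) = 2*G²)
3068 - m(k(4, -8)) = 3068 - 2*(-2*(-8)/(4 + (-8)²))² = 3068 - 2*(-2*(-8)/(4 + 64))² = 3068 - 2*(-2*(-8)/68)² = 3068 - 2*(-2*(-8)*1/68)² = 3068 - 2*(4/17)² = 3068 - 2*16/289 = 3068 - 1*32/289 = 3068 - 32/289 = 886620/289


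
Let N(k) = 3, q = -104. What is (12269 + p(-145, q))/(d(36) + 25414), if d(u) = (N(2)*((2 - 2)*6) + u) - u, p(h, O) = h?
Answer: 6062/12707 ≈ 0.47706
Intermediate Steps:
d(u) = 0 (d(u) = (3*((2 - 2)*6) + u) - u = (3*(0*6) + u) - u = (3*0 + u) - u = (0 + u) - u = u - u = 0)
(12269 + p(-145, q))/(d(36) + 25414) = (12269 - 145)/(0 + 25414) = 12124/25414 = 12124*(1/25414) = 6062/12707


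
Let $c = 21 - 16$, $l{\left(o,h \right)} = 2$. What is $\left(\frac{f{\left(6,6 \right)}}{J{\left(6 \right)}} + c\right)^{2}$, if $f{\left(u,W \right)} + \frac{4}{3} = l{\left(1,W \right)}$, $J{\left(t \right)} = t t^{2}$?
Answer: $\frac{2627641}{104976} \approx 25.031$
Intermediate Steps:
$J{\left(t \right)} = t^{3}$
$c = 5$ ($c = 21 - 16 = 5$)
$f{\left(u,W \right)} = \frac{2}{3}$ ($f{\left(u,W \right)} = - \frac{4}{3} + 2 = \frac{2}{3}$)
$\left(\frac{f{\left(6,6 \right)}}{J{\left(6 \right)}} + c\right)^{2} = \left(\frac{2}{3 \cdot 6^{3}} + 5\right)^{2} = \left(\frac{2}{3 \cdot 216} + 5\right)^{2} = \left(\frac{2}{3} \cdot \frac{1}{216} + 5\right)^{2} = \left(\frac{1}{324} + 5\right)^{2} = \left(\frac{1621}{324}\right)^{2} = \frac{2627641}{104976}$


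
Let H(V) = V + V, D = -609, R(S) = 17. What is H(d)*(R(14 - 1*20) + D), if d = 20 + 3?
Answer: -27232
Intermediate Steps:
d = 23
H(V) = 2*V
H(d)*(R(14 - 1*20) + D) = (2*23)*(17 - 609) = 46*(-592) = -27232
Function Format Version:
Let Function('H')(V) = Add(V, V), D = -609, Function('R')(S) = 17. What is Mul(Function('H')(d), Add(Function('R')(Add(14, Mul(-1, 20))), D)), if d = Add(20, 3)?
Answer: -27232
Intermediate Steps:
d = 23
Function('H')(V) = Mul(2, V)
Mul(Function('H')(d), Add(Function('R')(Add(14, Mul(-1, 20))), D)) = Mul(Mul(2, 23), Add(17, -609)) = Mul(46, -592) = -27232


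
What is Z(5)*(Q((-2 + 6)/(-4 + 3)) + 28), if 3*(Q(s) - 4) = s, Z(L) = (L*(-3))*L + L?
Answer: -6440/3 ≈ -2146.7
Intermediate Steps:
Z(L) = L - 3*L² (Z(L) = (-3*L)*L + L = -3*L² + L = L - 3*L²)
Q(s) = 4 + s/3
Z(5)*(Q((-2 + 6)/(-4 + 3)) + 28) = (5*(1 - 3*5))*((4 + ((-2 + 6)/(-4 + 3))/3) + 28) = (5*(1 - 15))*((4 + (4/(-1))/3) + 28) = (5*(-14))*((4 + (4*(-1))/3) + 28) = -70*((4 + (⅓)*(-4)) + 28) = -70*((4 - 4/3) + 28) = -70*(8/3 + 28) = -70*92/3 = -6440/3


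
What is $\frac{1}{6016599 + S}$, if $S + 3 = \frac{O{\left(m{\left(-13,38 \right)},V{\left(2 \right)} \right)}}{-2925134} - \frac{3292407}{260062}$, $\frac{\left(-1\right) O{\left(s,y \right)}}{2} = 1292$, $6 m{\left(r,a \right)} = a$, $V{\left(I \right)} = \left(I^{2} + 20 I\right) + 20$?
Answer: $\frac{380358099154}{2288456202907731119} \approx 1.6621 \cdot 10^{-7}$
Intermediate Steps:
$V{\left(I \right)} = 20 + I^{2} + 20 I$
$m{\left(r,a \right)} = \frac{a}{6}$
$O{\left(s,y \right)} = -2584$ ($O{\left(s,y \right)} = \left(-2\right) 1292 = -2584$)
$S = - \frac{5956104126127}{380358099154}$ ($S = -3 - \left(- \frac{1292}{1462567} + \frac{3292407}{260062}\right) = -3 - \frac{4815029828665}{380358099154} = - \frac{5956104126127}{380358099154} \approx -15.659$)
$\frac{1}{6016599 + S} = \frac{1}{6016599 - \frac{5956104126127}{380358099154}} = \frac{1}{\frac{2288456202907731119}{380358099154}} = \frac{380358099154}{2288456202907731119}$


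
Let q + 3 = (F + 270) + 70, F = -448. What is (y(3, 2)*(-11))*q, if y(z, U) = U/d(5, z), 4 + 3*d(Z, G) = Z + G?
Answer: 3663/2 ≈ 1831.5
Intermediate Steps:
d(Z, G) = -4/3 + G/3 + Z/3 (d(Z, G) = -4/3 + (Z + G)/3 = -4/3 + (G + Z)/3 = -4/3 + (G/3 + Z/3) = -4/3 + G/3 + Z/3)
y(z, U) = U/(1/3 + z/3) (y(z, U) = U/(-4/3 + z/3 + (1/3)*5) = U/(-4/3 + z/3 + 5/3) = U/(1/3 + z/3))
q = -111 (q = -3 + ((-448 + 270) + 70) = -3 + (-178 + 70) = -3 - 108 = -111)
(y(3, 2)*(-11))*q = ((3*2/(1 + 3))*(-11))*(-111) = ((3*2/4)*(-11))*(-111) = ((3*2*(1/4))*(-11))*(-111) = ((3/2)*(-11))*(-111) = -33/2*(-111) = 3663/2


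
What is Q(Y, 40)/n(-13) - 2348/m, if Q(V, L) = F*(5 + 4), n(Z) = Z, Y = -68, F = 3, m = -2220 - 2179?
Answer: -88249/57187 ≈ -1.5432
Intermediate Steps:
m = -4399
Q(V, L) = 27 (Q(V, L) = 3*(5 + 4) = 3*9 = 27)
Q(Y, 40)/n(-13) - 2348/m = 27/(-13) - 2348/(-4399) = 27*(-1/13) - 2348*(-1/4399) = -27/13 + 2348/4399 = -88249/57187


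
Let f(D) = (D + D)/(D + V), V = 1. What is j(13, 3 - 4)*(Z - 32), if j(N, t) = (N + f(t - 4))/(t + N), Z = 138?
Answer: 1643/12 ≈ 136.92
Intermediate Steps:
f(D) = 2*D/(1 + D) (f(D) = (D + D)/(D + 1) = (2*D)/(1 + D) = 2*D/(1 + D))
j(N, t) = (N + 2*(-4 + t)/(-3 + t))/(N + t) (j(N, t) = (N + 2*(t - 4)/(1 + (t - 4)))/(t + N) = (N + 2*(-4 + t)/(1 + (-4 + t)))/(N + t) = (N + 2*(-4 + t)/(-3 + t))/(N + t))
j(13, 3 - 4)*(Z - 32) = ((-8 + 2*(3 - 4) + 13*(-3 + (3 - 4)))/((-3 + (3 - 4))*(13 + (3 - 4))))*(138 - 32) = ((-8 + 2*(-1) + 13*(-3 - 1))/((-3 - 1)*(13 - 1)))*106 = ((-8 - 2 + 13*(-4))/(-4*12))*106 = -¼*1/12*(-8 - 2 - 52)*106 = -¼*1/12*(-62)*106 = (31/24)*106 = 1643/12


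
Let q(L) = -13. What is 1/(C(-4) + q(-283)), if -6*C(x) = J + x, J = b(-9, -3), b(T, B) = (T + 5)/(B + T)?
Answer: -18/223 ≈ -0.080717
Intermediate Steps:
b(T, B) = (5 + T)/(B + T)
J = ⅓ (J = (5 - 9)/(-3 - 9) = -4/(-12) = -1/12*(-4) = ⅓ ≈ 0.33333)
C(x) = -1/18 - x/6 (C(x) = -(⅓ + x)/6 = -1/18 - x/6)
1/(C(-4) + q(-283)) = 1/((-1/18 - ⅙*(-4)) - 13) = 1/((-1/18 + ⅔) - 13) = 1/(11/18 - 13) = 1/(-223/18) = -18/223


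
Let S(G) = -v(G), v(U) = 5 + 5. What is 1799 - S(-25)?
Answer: 1809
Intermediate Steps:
v(U) = 10
S(G) = -10 (S(G) = -1*10 = -10)
1799 - S(-25) = 1799 - 1*(-10) = 1799 + 10 = 1809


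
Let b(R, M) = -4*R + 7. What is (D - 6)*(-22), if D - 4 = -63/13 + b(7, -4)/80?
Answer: 81323/520 ≈ 156.39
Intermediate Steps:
b(R, M) = 7 - 4*R
D = -1153/1040 (D = 4 + (-63/13 + (7 - 4*7)/80) = 4 + (-63*1/13 + (7 - 28)*(1/80)) = 4 + (-63/13 - 21*1/80) = 4 + (-63/13 - 21/80) = 4 - 5313/1040 = -1153/1040 ≈ -1.1087)
(D - 6)*(-22) = (-1153/1040 - 6)*(-22) = -7393/1040*(-22) = 81323/520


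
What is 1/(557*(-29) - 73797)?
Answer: -1/89950 ≈ -1.1117e-5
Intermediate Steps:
1/(557*(-29) - 73797) = 1/(-16153 - 73797) = 1/(-89950) = -1/89950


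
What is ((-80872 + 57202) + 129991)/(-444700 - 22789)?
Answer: -106321/467489 ≈ -0.22743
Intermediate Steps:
((-80872 + 57202) + 129991)/(-444700 - 22789) = (-23670 + 129991)/(-467489) = 106321*(-1/467489) = -106321/467489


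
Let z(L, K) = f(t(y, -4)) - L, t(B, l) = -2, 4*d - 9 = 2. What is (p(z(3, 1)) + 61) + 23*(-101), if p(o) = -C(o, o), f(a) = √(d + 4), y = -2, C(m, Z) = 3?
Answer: -2265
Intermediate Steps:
d = 11/4 (d = 9/4 + (¼)*2 = 9/4 + ½ = 11/4 ≈ 2.7500)
f(a) = 3*√3/2 (f(a) = √(11/4 + 4) = √(27/4) = 3*√3/2)
z(L, K) = -L + 3*√3/2 (z(L, K) = 3*√3/2 - L = -L + 3*√3/2)
p(o) = -3 (p(o) = -1*3 = -3)
(p(z(3, 1)) + 61) + 23*(-101) = (-3 + 61) + 23*(-101) = 58 - 2323 = -2265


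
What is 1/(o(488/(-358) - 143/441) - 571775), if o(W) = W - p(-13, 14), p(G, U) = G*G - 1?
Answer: -78939/45148741678 ≈ -1.7484e-6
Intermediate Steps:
p(G, U) = -1 + G² (p(G, U) = G² - 1 = -1 + G²)
o(W) = -168 + W (o(W) = W - (-1 + (-13)²) = W - (-1 + 169) = W - 1*168 = W - 168 = -168 + W)
1/(o(488/(-358) - 143/441) - 571775) = 1/((-168 + (488/(-358) - 143/441)) - 571775) = 1/((-168 + (488*(-1/358) - 143*1/441)) - 571775) = 1/((-168 + (-244/179 - 143/441)) - 571775) = 1/((-168 - 133201/78939) - 571775) = 1/(-13394953/78939 - 571775) = 1/(-45148741678/78939) = -78939/45148741678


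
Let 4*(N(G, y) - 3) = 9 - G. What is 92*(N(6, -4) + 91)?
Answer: 8717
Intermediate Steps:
N(G, y) = 21/4 - G/4 (N(G, y) = 3 + (9 - G)/4 = 3 + (9/4 - G/4) = 21/4 - G/4)
92*(N(6, -4) + 91) = 92*((21/4 - ¼*6) + 91) = 92*((21/4 - 3/2) + 91) = 92*(15/4 + 91) = 92*(379/4) = 8717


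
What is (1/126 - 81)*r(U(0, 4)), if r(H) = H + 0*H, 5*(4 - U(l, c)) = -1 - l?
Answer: -2041/6 ≈ -340.17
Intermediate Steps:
U(l, c) = 21/5 + l/5 (U(l, c) = 4 - (-1 - l)/5 = 4 + (1/5 + l/5) = 21/5 + l/5)
r(H) = H (r(H) = H + 0 = H)
(1/126 - 81)*r(U(0, 4)) = (1/126 - 81)*(21/5 + (1/5)*0) = (1/126 - 81)*(21/5 + 0) = -10205/126*21/5 = -2041/6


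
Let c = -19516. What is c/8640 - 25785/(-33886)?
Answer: -54817097/36596880 ≈ -1.4979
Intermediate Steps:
c/8640 - 25785/(-33886) = -19516/8640 - 25785/(-33886) = -19516*1/8640 - 25785*(-1/33886) = -4879/2160 + 25785/33886 = -54817097/36596880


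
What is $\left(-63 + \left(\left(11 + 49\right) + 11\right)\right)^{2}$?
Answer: $64$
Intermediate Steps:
$\left(-63 + \left(\left(11 + 49\right) + 11\right)\right)^{2} = \left(-63 + \left(60 + 11\right)\right)^{2} = \left(-63 + 71\right)^{2} = 8^{2} = 64$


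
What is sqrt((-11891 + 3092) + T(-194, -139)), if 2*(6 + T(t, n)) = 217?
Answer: I*sqrt(34786)/2 ≈ 93.255*I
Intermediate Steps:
T(t, n) = 205/2 (T(t, n) = -6 + (1/2)*217 = -6 + 217/2 = 205/2)
sqrt((-11891 + 3092) + T(-194, -139)) = sqrt((-11891 + 3092) + 205/2) = sqrt(-8799 + 205/2) = sqrt(-17393/2) = I*sqrt(34786)/2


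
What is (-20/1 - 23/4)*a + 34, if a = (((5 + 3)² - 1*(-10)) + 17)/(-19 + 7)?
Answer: 11005/48 ≈ 229.27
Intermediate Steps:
a = -91/12 (a = ((8² + 10) + 17)/(-12) = ((64 + 10) + 17)*(-1/12) = (74 + 17)*(-1/12) = 91*(-1/12) = -91/12 ≈ -7.5833)
(-20/1 - 23/4)*a + 34 = (-20/1 - 23/4)*(-91/12) + 34 = (-20*1 - 23*¼)*(-91/12) + 34 = (-20 - 23/4)*(-91/12) + 34 = -103/4*(-91/12) + 34 = 9373/48 + 34 = 11005/48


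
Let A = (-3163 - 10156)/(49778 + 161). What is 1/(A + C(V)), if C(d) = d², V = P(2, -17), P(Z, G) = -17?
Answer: 49939/14419052 ≈ 0.0034634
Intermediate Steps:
V = -17
A = -13319/49939 ≈ -0.26671
1/(A + C(V)) = 1/(-13319/49939 + (-17)²) = 1/(-13319/49939 + 289) = 1/(14419052/49939) = 49939/14419052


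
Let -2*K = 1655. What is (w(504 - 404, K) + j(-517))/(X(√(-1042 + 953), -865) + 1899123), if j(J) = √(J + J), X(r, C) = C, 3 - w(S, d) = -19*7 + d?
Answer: 1927/3796516 + I*√1034/1898258 ≈ 0.00050757 + 1.694e-5*I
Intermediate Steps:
K = -1655/2 (K = -½*1655 = -1655/2 ≈ -827.50)
w(S, d) = 136 - d (w(S, d) = 3 - (-19*7 + d) = 3 - (-133 + d) = 3 + (133 - d) = 136 - d)
j(J) = √2*√J (j(J) = √(2*J) = √2*√J)
(w(504 - 404, K) + j(-517))/(X(√(-1042 + 953), -865) + 1899123) = ((136 - 1*(-1655/2)) + √2*√(-517))/(-865 + 1899123) = ((136 + 1655/2) + √2*(I*√517))/1898258 = (1927/2 + I*√1034)*(1/1898258) = 1927/3796516 + I*√1034/1898258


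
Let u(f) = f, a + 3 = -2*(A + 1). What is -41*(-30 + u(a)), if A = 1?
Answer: 1517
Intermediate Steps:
a = -7 (a = -3 - 2*(1 + 1) = -3 - 2*2 = -3 - 4 = -7)
-41*(-30 + u(a)) = -41*(-30 - 7) = -41*(-37) = 1517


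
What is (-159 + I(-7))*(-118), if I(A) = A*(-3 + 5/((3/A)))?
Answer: 19942/3 ≈ 6647.3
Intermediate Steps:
I(A) = A*(-3 + 5*A/3) (I(A) = A*(-3 + 5*(A/3)) = A*(-3 + 5*A/3))
(-159 + I(-7))*(-118) = (-159 + (⅓)*(-7)*(-9 + 5*(-7)))*(-118) = (-159 + (⅓)*(-7)*(-9 - 35))*(-118) = (-159 + (⅓)*(-7)*(-44))*(-118) = (-159 + 308/3)*(-118) = -169/3*(-118) = 19942/3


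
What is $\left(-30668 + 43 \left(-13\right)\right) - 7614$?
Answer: $-38841$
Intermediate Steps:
$\left(-30668 + 43 \left(-13\right)\right) - 7614 = \left(-30668 - 559\right) - 7614 = -31227 - 7614 = -38841$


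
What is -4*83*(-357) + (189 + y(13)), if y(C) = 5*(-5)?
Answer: 118688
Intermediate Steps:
y(C) = -25
-4*83*(-357) + (189 + y(13)) = -4*83*(-357) + (189 - 25) = -332*(-357) + 164 = 118524 + 164 = 118688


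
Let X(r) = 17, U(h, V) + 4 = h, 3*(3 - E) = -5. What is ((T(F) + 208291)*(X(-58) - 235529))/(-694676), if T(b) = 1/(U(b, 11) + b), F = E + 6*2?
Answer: 539605418229/7641436 ≈ 70616.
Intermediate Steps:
E = 14/3 (E = 3 - 1/3*(-5) = 3 + 5/3 = 14/3 ≈ 4.6667)
U(h, V) = -4 + h
F = 50/3 (F = 14/3 + 6*2 = 14/3 + 12 = 50/3 ≈ 16.667)
T(b) = 1/(-4 + 2*b) (T(b) = 1/((-4 + b) + b) = 1/(-4 + 2*b))
((T(F) + 208291)*(X(-58) - 235529))/(-694676) = ((1/(2*(-2 + 50/3)) + 208291)*(17 - 235529))/(-694676) = ((1/(2*(44/3)) + 208291)*(-235512))*(-1/694676) = (((1/2)*(3/44) + 208291)*(-235512))*(-1/694676) = ((3/88 + 208291)*(-235512))*(-1/694676) = ((18329611/88)*(-235512))*(-1/694676) = -539605418229/11*(-1/694676) = 539605418229/7641436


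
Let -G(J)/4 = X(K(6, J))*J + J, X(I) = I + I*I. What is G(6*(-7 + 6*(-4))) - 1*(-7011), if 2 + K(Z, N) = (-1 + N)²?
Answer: 909708193419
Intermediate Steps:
K(Z, N) = -2 + (-1 + N)²
X(I) = I + I²
G(J) = -4*J - 4*J*(-1 + (-1 + J)²)*(-2 + (-1 + J)²) (G(J) = -4*(((-2 + (-1 + J)²)*(1 + (-2 + (-1 + J)²)))*J + J) = -4*(((-2 + (-1 + J)²)*(-1 + (-1 + J)²))*J + J) = -4*(((-1 + (-1 + J)²)*(-2 + (-1 + J)²))*J + J) = -4*(J*(-1 + (-1 + J)²)*(-2 + (-1 + J)²) + J) = -4*(J + J*(-1 + (-1 + J)²)*(-2 + (-1 + J)²)) = -4*J - 4*J*(-1 + (-1 + J)²)*(-2 + (-1 + J)²))
G(6*(-7 + 6*(-4))) - 1*(-7011) = -4*6*(-7 + 6*(-4))*(1 + (-1 + (-1 + 6*(-7 + 6*(-4)))²)*(-2 + (-1 + 6*(-7 + 6*(-4)))²)) - 1*(-7011) = -4*6*(-7 - 24)*(1 + (-1 + (-1 + 6*(-7 - 24))²)*(-2 + (-1 + 6*(-7 - 24))²)) + 7011 = -4*6*(-31)*(1 + (-1 + (-1 + 6*(-31))²)*(-2 + (-1 + 6*(-31))²)) + 7011 = -4*(-186)*(1 + (-1 + (-1 - 186)²)*(-2 + (-1 - 186)²)) + 7011 = -4*(-186)*(1 + (-1 + (-187)²)*(-2 + (-187)²)) + 7011 = -4*(-186)*(1 + (-1 + 34969)*(-2 + 34969)) + 7011 = -4*(-186)*(1 + 34968*34967) + 7011 = -4*(-186)*(1 + 1222726056) + 7011 = -4*(-186)*1222726057 + 7011 = 909708186408 + 7011 = 909708193419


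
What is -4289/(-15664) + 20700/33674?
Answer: 234336293/263734768 ≈ 0.88853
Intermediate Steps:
-4289/(-15664) + 20700/33674 = -4289*(-1/15664) + 20700*(1/33674) = 4289/15664 + 10350/16837 = 234336293/263734768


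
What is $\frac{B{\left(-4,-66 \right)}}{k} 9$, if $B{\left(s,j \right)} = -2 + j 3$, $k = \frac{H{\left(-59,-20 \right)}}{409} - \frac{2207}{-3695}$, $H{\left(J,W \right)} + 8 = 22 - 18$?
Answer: $- \frac{906753000}{295961} \approx -3063.8$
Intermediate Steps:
$H{\left(J,W \right)} = -4$ ($H{\left(J,W \right)} = -8 + \left(22 - 18\right) = -8 + 4 = -4$)
$k = \frac{887883}{1511255}$ ($k = - \frac{4}{409} - \frac{2207}{-3695} = \left(-4\right) \frac{1}{409} - - \frac{2207}{3695} = - \frac{4}{409} + \frac{2207}{3695} = \frac{887883}{1511255} \approx 0.58751$)
$B{\left(s,j \right)} = -2 + 3 j$
$\frac{B{\left(-4,-66 \right)}}{k} 9 = \frac{-2 + 3 \left(-66\right)}{\frac{887883}{1511255}} \cdot 9 = \left(-2 - 198\right) \frac{1511255}{887883} \cdot 9 = \left(-200\right) \frac{1511255}{887883} \cdot 9 = \left(- \frac{302251000}{887883}\right) 9 = - \frac{906753000}{295961}$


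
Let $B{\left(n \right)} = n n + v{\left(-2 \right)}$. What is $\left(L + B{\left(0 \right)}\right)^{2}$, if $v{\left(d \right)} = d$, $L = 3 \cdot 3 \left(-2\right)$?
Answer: $400$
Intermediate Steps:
$L = -18$ ($L = 9 \left(-2\right) = -18$)
$B{\left(n \right)} = -2 + n^{2}$ ($B{\left(n \right)} = n n - 2 = n^{2} - 2 = -2 + n^{2}$)
$\left(L + B{\left(0 \right)}\right)^{2} = \left(-18 - \left(2 - 0^{2}\right)\right)^{2} = \left(-18 + \left(-2 + 0\right)\right)^{2} = \left(-18 - 2\right)^{2} = \left(-20\right)^{2} = 400$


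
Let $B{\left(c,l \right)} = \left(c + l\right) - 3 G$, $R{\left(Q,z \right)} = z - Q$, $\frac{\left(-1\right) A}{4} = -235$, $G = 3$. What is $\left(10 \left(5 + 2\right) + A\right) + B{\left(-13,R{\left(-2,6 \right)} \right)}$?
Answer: $996$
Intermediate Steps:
$A = 940$ ($A = \left(-4\right) \left(-235\right) = 940$)
$B{\left(c,l \right)} = -9 + c + l$ ($B{\left(c,l \right)} = \left(c + l\right) - 9 = -9 + c + l$)
$\left(10 \left(5 + 2\right) + A\right) + B{\left(-13,R{\left(-2,6 \right)} \right)} = \left(10 \left(5 + 2\right) + 940\right) - 14 = \left(10 \cdot 7 + 940\right) - 14 = \left(70 + 940\right) - 14 = 1010 - 14 = 996$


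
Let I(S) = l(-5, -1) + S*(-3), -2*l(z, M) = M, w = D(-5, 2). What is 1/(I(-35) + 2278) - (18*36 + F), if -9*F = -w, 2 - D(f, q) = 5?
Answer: -3087425/4767 ≈ -647.67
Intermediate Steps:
D(f, q) = -3 (D(f, q) = 2 - 1*5 = 2 - 5 = -3)
w = -3
l(z, M) = -M/2
F = -1/3 (F = -(-1)*(-3)/9 = -1/9*3 = -1/3 ≈ -0.33333)
I(S) = 1/2 - 3*S (I(S) = -1/2*(-1) + S*(-3) = 1/2 - 3*S)
1/(I(-35) + 2278) - (18*36 + F) = 1/((1/2 - 3*(-35)) + 2278) - (18*36 - 1/3) = 1/((1/2 + 105) + 2278) - (648 - 1/3) = 1/(211/2 + 2278) - 1*1943/3 = 1/(4767/2) - 1943/3 = 2/4767 - 1943/3 = -3087425/4767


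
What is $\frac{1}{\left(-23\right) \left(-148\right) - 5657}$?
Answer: $- \frac{1}{2253} \approx -0.00044385$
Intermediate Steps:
$\frac{1}{\left(-23\right) \left(-148\right) - 5657} = \frac{1}{3404 - 5657} = \frac{1}{-2253} = - \frac{1}{2253}$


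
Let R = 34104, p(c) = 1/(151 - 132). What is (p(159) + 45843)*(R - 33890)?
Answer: 186397852/19 ≈ 9.8104e+6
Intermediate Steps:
p(c) = 1/19
(p(159) + 45843)*(R - 33890) = (1/19 + 45843)*(34104 - 33890) = (871018/19)*214 = 186397852/19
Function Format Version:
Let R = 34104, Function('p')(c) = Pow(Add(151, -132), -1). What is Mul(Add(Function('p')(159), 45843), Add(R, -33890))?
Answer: Rational(186397852, 19) ≈ 9.8104e+6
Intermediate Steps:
Function('p')(c) = Rational(1, 19) (Function('p')(c) = Pow(19, -1) = Rational(1, 19))
Mul(Add(Function('p')(159), 45843), Add(R, -33890)) = Mul(Add(Rational(1, 19), 45843), Add(34104, -33890)) = Mul(Rational(871018, 19), 214) = Rational(186397852, 19)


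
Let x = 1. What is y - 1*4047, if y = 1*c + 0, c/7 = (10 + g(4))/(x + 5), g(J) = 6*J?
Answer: -12022/3 ≈ -4007.3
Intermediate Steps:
c = 119/3 (c = 7*((10 + 6*4)/(1 + 5)) = 7*((10 + 24)/6) = 7*(34*(⅙)) = 7*(17/3) = 119/3 ≈ 39.667)
y = 119/3 (y = 1*(119/3) + 0 = 119/3 + 0 = 119/3 ≈ 39.667)
y - 1*4047 = 119/3 - 1*4047 = 119/3 - 4047 = -12022/3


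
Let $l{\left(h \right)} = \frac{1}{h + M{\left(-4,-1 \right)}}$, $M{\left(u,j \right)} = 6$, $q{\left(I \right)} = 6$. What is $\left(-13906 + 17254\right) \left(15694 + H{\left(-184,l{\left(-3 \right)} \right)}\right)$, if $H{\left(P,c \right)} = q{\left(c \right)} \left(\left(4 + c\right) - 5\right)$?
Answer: $52530120$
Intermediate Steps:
$l{\left(h \right)} = \frac{1}{6 + h}$ ($l{\left(h \right)} = \frac{1}{h + 6} = \frac{1}{6 + h}$)
$H{\left(P,c \right)} = -6 + 6 c$ ($H{\left(P,c \right)} = 6 \left(\left(4 + c\right) - 5\right) = 6 \left(-1 + c\right) = -6 + 6 c$)
$\left(-13906 + 17254\right) \left(15694 + H{\left(-184,l{\left(-3 \right)} \right)}\right) = \left(-13906 + 17254\right) \left(15694 - \left(6 - \frac{6}{6 - 3}\right)\right) = 3348 \left(15694 - \left(6 - \frac{6}{3}\right)\right) = 3348 \left(15694 + \left(-6 + 6 \cdot \frac{1}{3}\right)\right) = 3348 \left(15694 + \left(-6 + 2\right)\right) = 3348 \left(15694 - 4\right) = 3348 \cdot 15690 = 52530120$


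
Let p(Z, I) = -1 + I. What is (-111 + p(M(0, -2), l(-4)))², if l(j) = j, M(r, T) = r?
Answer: 13456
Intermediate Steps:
(-111 + p(M(0, -2), l(-4)))² = (-111 + (-1 - 4))² = (-111 - 5)² = (-116)² = 13456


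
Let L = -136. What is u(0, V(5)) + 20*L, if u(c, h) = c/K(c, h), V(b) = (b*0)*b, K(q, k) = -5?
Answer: -2720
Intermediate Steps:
V(b) = 0 (V(b) = 0*b = 0)
u(c, h) = -c/5 (u(c, h) = c/(-5) = c*(-1/5) = -c/5)
u(0, V(5)) + 20*L = -1/5*0 + 20*(-136) = 0 - 2720 = -2720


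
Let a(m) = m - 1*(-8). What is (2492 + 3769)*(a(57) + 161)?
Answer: 1414986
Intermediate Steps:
a(m) = 8 + m (a(m) = m + 8 = 8 + m)
(2492 + 3769)*(a(57) + 161) = (2492 + 3769)*((8 + 57) + 161) = 6261*(65 + 161) = 6261*226 = 1414986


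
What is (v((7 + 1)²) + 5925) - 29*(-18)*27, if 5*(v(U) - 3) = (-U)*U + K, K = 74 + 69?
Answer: 96157/5 ≈ 19231.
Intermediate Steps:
K = 143
v(U) = 158/5 - U²/5 (v(U) = 3 + ((-U)*U + 143)/5 = 3 + (-U² + 143)/5 = 3 + (143 - U²)/5 = 3 + (143/5 - U²/5) = 158/5 - U²/5)
(v((7 + 1)²) + 5925) - 29*(-18)*27 = ((158/5 - (7 + 1)⁴/5) + 5925) - 29*(-18)*27 = ((158/5 - (8²)²/5) + 5925) + 522*27 = ((158/5 - ⅕*64²) + 5925) + 14094 = ((158/5 - ⅕*4096) + 5925) + 14094 = ((158/5 - 4096/5) + 5925) + 14094 = (-3938/5 + 5925) + 14094 = 25687/5 + 14094 = 96157/5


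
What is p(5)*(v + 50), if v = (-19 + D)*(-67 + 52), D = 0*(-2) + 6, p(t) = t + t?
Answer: 2450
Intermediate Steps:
p(t) = 2*t
D = 6 (D = 0 + 6 = 6)
v = 195 (v = (-19 + 6)*(-67 + 52) = -13*(-15) = 195)
p(5)*(v + 50) = (2*5)*(195 + 50) = 10*245 = 2450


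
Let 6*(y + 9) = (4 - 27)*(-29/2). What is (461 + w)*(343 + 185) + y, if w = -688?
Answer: -1437713/12 ≈ -1.1981e+5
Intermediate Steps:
y = 559/12 (y = -9 + ((4 - 27)*(-29/2))/6 = -9 + (-(-667)/2)/6 = -9 + (-23*(-29/2))/6 = -9 + (⅙)*(667/2) = -9 + 667/12 = 559/12 ≈ 46.583)
(461 + w)*(343 + 185) + y = (461 - 688)*(343 + 185) + 559/12 = -227*528 + 559/12 = -119856 + 559/12 = -1437713/12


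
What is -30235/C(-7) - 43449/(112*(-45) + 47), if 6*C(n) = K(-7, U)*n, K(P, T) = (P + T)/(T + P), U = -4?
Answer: 906084273/34951 ≈ 25924.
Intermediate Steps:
K(P, T) = 1 (K(P, T) = (P + T)/(P + T) = 1)
C(n) = n/6 (C(n) = (1*n)/6 = n/6)
-30235/C(-7) - 43449/(112*(-45) + 47) = -30235/((1/6)*(-7)) - 43449/(112*(-45) + 47) = -30235/(-7/6) - 43449/(-5040 + 47) = -30235*(-6/7) - 43449/(-4993) = 181410/7 - 43449*(-1/4993) = 181410/7 + 43449/4993 = 906084273/34951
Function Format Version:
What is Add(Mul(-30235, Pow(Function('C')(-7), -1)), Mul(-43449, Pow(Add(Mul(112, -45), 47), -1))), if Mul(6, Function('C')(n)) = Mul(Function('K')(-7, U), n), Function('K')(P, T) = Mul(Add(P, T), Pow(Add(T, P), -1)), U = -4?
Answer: Rational(906084273, 34951) ≈ 25924.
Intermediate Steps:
Function('K')(P, T) = 1 (Function('K')(P, T) = Mul(Add(P, T), Pow(Add(P, T), -1)) = 1)
Function('C')(n) = Mul(Rational(1, 6), n) (Function('C')(n) = Mul(Rational(1, 6), Mul(1, n)) = Mul(Rational(1, 6), n))
Add(Mul(-30235, Pow(Function('C')(-7), -1)), Mul(-43449, Pow(Add(Mul(112, -45), 47), -1))) = Add(Mul(-30235, Pow(Mul(Rational(1, 6), -7), -1)), Mul(-43449, Pow(Add(Mul(112, -45), 47), -1))) = Add(Mul(-30235, Pow(Rational(-7, 6), -1)), Mul(-43449, Pow(Add(-5040, 47), -1))) = Add(Mul(-30235, Rational(-6, 7)), Mul(-43449, Pow(-4993, -1))) = Add(Rational(181410, 7), Mul(-43449, Rational(-1, 4993))) = Add(Rational(181410, 7), Rational(43449, 4993)) = Rational(906084273, 34951)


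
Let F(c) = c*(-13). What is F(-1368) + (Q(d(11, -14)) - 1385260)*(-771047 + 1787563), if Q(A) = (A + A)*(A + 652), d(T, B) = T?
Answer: -1393312034000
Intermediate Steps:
Q(A) = 2*A*(652 + A) (Q(A) = (2*A)*(652 + A) = 2*A*(652 + A))
F(c) = -13*c
F(-1368) + (Q(d(11, -14)) - 1385260)*(-771047 + 1787563) = -13*(-1368) + (2*11*(652 + 11) - 1385260)*(-771047 + 1787563) = 17784 + (2*11*663 - 1385260)*1016516 = 17784 + (14586 - 1385260)*1016516 = 17784 - 1370674*1016516 = 17784 - 1393312051784 = -1393312034000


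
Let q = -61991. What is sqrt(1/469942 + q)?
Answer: I*sqrt(13690432358747782)/469942 ≈ 248.98*I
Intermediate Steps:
sqrt(1/469942 + q) = sqrt(1/469942 - 61991) = sqrt(-29132174521/469942) = I*sqrt(13690432358747782)/469942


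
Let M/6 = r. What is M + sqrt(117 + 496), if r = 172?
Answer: 1032 + sqrt(613) ≈ 1056.8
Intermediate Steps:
M = 1032 (M = 6*172 = 1032)
M + sqrt(117 + 496) = 1032 + sqrt(117 + 496) = 1032 + sqrt(613)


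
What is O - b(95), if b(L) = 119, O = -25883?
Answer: -26002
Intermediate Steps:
O - b(95) = -25883 - 1*119 = -25883 - 119 = -26002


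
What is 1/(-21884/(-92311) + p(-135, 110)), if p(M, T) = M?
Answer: -92311/12440101 ≈ -0.0074204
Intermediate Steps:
1/(-21884/(-92311) + p(-135, 110)) = 1/(-21884/(-92311) - 135) = 1/(-21884*(-1/92311) - 135) = 1/(21884/92311 - 135) = 1/(-12440101/92311) = -92311/12440101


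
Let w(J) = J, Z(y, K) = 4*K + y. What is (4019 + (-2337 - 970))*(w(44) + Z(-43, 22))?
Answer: 63368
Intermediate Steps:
Z(y, K) = y + 4*K
(4019 + (-2337 - 970))*(w(44) + Z(-43, 22)) = (4019 + (-2337 - 970))*(44 + (-43 + 4*22)) = (4019 - 3307)*(44 + (-43 + 88)) = 712*(44 + 45) = 712*89 = 63368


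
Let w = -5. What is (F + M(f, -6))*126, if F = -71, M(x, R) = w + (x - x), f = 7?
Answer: -9576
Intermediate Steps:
M(x, R) = -5 (M(x, R) = -5 + (x - x) = -5 + 0 = -5)
(F + M(f, -6))*126 = (-71 - 5)*126 = -76*126 = -9576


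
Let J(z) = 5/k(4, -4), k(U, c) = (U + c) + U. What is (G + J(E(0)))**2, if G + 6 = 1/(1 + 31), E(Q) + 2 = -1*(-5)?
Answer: 22801/1024 ≈ 22.267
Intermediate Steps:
E(Q) = 3 (E(Q) = -2 - 1*(-5) = -2 + 5 = 3)
k(U, c) = c + 2*U
G = -191/32 (G = -6 + 1/(1 + 31) = -6 + 1/32 = -191/32 ≈ -5.9688)
J(z) = 5/4 (J(z) = 5/(-4 + 2*4) = 5/(-4 + 8) = 5/4)
(G + J(E(0)))**2 = (-191/32 + 5/4)**2 = (-151/32)**2 = 22801/1024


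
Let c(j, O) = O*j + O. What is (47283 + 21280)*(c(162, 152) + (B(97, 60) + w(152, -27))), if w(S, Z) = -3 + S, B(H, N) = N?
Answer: 1713046555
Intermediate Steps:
c(j, O) = O + O*j
(47283 + 21280)*(c(162, 152) + (B(97, 60) + w(152, -27))) = (47283 + 21280)*(152*(1 + 162) + (60 + (-3 + 152))) = 68563*(152*163 + (60 + 149)) = 68563*(24776 + 209) = 68563*24985 = 1713046555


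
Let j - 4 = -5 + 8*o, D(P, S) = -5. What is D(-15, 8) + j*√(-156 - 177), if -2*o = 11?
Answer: -5 - 135*I*√37 ≈ -5.0 - 821.17*I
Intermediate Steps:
o = -11/2 (o = -½*11 = -11/2 ≈ -5.5000)
j = -45 (j = 4 + (-5 + 8*(-11/2)) = 4 + (-5 - 44) = 4 - 49 = -45)
D(-15, 8) + j*√(-156 - 177) = -5 - 45*√(-156 - 177) = -5 - 135*I*√37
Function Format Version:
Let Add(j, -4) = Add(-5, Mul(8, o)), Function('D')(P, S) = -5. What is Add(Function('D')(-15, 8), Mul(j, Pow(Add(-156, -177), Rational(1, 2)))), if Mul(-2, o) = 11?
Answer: Add(-5, Mul(-135, I, Pow(37, Rational(1, 2)))) ≈ Add(-5.0000, Mul(-821.17, I))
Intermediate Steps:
o = Rational(-11, 2) (o = Mul(Rational(-1, 2), 11) = Rational(-11, 2) ≈ -5.5000)
j = -45 (j = Add(4, Add(-5, Mul(8, Rational(-11, 2)))) = Add(4, Add(-5, -44)) = Add(4, -49) = -45)
Add(Function('D')(-15, 8), Mul(j, Pow(Add(-156, -177), Rational(1, 2)))) = Add(-5, Mul(-45, Pow(Add(-156, -177), Rational(1, 2)))) = Add(-5, Mul(-45, Pow(-333, Rational(1, 2)))) = Add(-5, Mul(-45, Mul(3, I, Pow(37, Rational(1, 2))))) = Add(-5, Mul(-135, I, Pow(37, Rational(1, 2))))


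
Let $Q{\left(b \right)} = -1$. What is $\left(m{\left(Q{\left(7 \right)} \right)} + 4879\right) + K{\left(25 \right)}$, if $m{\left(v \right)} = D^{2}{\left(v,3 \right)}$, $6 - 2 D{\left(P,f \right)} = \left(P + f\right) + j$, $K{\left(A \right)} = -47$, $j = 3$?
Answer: $\frac{19329}{4} \approx 4832.3$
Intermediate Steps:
$D{\left(P,f \right)} = \frac{3}{2} - \frac{P}{2} - \frac{f}{2}$ ($D{\left(P,f \right)} = 3 - \frac{\left(P + f\right) + 3}{2} = 3 - \frac{3 + P + f}{2} = 3 - \left(\frac{3}{2} + \frac{P}{2} + \frac{f}{2}\right) = \frac{3}{2} - \frac{P}{2} - \frac{f}{2}$)
$m{\left(v \right)} = \frac{v^{2}}{4}$ ($m{\left(v \right)} = \left(\frac{3}{2} - \frac{v}{2} - \frac{3}{2}\right)^{2} = \left(- \frac{v}{2}\right)^{2} = \frac{v^{2}}{4}$)
$\left(m{\left(Q{\left(7 \right)} \right)} + 4879\right) + K{\left(25 \right)} = \left(\frac{\left(-1\right)^{2}}{4} + 4879\right) - 47 = \left(\frac{1}{4} \cdot 1 + 4879\right) - 47 = \left(\frac{1}{4} + 4879\right) - 47 = \frac{19517}{4} - 47 = \frac{19329}{4}$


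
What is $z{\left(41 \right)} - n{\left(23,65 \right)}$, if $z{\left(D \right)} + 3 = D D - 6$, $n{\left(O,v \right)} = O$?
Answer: $1649$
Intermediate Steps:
$z{\left(D \right)} = -9 + D^{2}$ ($z{\left(D \right)} = -3 + \left(D D - 6\right) = -3 + \left(D^{2} - 6\right) = -3 + \left(-6 + D^{2}\right) = -9 + D^{2}$)
$z{\left(41 \right)} - n{\left(23,65 \right)} = \left(-9 + 41^{2}\right) - 23 = \left(-9 + 1681\right) - 23 = 1672 - 23 = 1649$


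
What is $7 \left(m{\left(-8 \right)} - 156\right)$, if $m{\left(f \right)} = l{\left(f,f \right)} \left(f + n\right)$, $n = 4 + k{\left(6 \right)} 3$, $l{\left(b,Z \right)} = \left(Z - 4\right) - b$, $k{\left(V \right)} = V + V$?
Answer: $-1988$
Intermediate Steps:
$k{\left(V \right)} = 2 V$
$l{\left(b,Z \right)} = -4 + Z - b$ ($l{\left(b,Z \right)} = \left(-4 + Z\right) - b = -4 + Z - b$)
$n = 40$ ($n = 4 + 2 \cdot 6 \cdot 3 = 4 + 12 \cdot 3 = 4 + 36 = 40$)
$m{\left(f \right)} = -160 - 4 f$ ($m{\left(f \right)} = \left(-4 + f - f\right) \left(f + 40\right) = - 4 \left(40 + f\right) = -160 - 4 f$)
$7 \left(m{\left(-8 \right)} - 156\right) = 7 \left(\left(-160 - -32\right) - 156\right) = 7 \left(\left(-160 + 32\right) - 156\right) = 7 \left(-128 - 156\right) = 7 \left(-284\right) = -1988$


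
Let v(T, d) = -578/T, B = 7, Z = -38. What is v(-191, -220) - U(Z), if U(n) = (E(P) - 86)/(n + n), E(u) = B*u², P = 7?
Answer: 93015/14516 ≈ 6.4078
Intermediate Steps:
E(u) = 7*u²
U(n) = 257/(2*n) (U(n) = (7*7² - 86)/(n + n) = (7*49 - 86)/((2*n)) = (343 - 86)*(1/(2*n)) = 257*(1/(2*n)) = 257/(2*n))
v(-191, -220) - U(Z) = -578/(-191) - 257/(2*(-38)) = -578*(-1/191) - 257*(-1)/(2*38) = 578/191 - 1*(-257/76) = 578/191 + 257/76 = 93015/14516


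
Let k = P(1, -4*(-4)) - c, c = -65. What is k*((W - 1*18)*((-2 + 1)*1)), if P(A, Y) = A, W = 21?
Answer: -198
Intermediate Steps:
k = 66 (k = 1 - 1*(-65) = 1 + 65 = 66)
k*((W - 1*18)*((-2 + 1)*1)) = 66*((21 - 1*18)*((-2 + 1)*1)) = 66*((21 - 18)*(-1*1)) = 66*(3*(-1)) = 66*(-3) = -198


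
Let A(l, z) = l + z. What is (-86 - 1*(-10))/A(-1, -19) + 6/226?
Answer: 2162/565 ≈ 3.8265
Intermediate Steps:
(-86 - 1*(-10))/A(-1, -19) + 6/226 = (-86 - 1*(-10))/(-1 - 19) + 6/226 = (-86 + 10)/(-20) + 6*(1/226) = -76*(-1/20) + 3/113 = 19/5 + 3/113 = 2162/565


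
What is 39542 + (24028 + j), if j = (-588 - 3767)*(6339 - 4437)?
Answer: -8219640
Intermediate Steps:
j = -8283210 (j = -4355*1902 = -8283210)
39542 + (24028 + j) = 39542 + (24028 - 8283210) = 39542 - 8259182 = -8219640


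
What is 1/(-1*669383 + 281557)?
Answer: -1/387826 ≈ -2.5785e-6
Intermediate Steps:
1/(-1*669383 + 281557) = 1/(-669383 + 281557) = 1/(-387826) = -1/387826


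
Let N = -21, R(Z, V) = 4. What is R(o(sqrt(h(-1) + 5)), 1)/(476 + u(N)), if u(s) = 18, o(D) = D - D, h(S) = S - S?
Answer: 2/247 ≈ 0.0080972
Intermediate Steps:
h(S) = 0
o(D) = 0
R(o(sqrt(h(-1) + 5)), 1)/(476 + u(N)) = 4/(476 + 18) = 4/494 = (1/494)*4 = 2/247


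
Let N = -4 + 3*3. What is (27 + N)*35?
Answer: 1120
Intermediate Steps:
N = 5 (N = -4 + 9 = 5)
(27 + N)*35 = (27 + 5)*35 = 32*35 = 1120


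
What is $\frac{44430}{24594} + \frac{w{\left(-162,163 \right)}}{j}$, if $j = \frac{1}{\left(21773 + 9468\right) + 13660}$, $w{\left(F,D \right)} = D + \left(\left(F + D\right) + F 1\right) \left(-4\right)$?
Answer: $\frac{148527710998}{4099} \approx 3.6235 \cdot 10^{7}$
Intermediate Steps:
$w{\left(F,D \right)} = - 8 F - 3 D$ ($w{\left(F,D \right)} = D + \left(\left(D + F\right) + F\right) \left(-4\right) = D + \left(D + 2 F\right) \left(-4\right) = D - \left(4 D + 8 F\right) = - 8 F - 3 D$)
$j = \frac{1}{44901}$ ($j = \frac{1}{31241 + 13660} = \frac{1}{44901} \approx 2.2271 \cdot 10^{-5}$)
$\frac{44430}{24594} + \frac{w{\left(-162,163 \right)}}{j} = \frac{44430}{24594} + \left(\left(-8\right) \left(-162\right) - 489\right) \frac{1}{\frac{1}{44901}} = 44430 \cdot \frac{1}{24594} + \left(1296 - 489\right) 44901 = \frac{7405}{4099} + 807 \cdot 44901 = \frac{7405}{4099} + 36235107 = \frac{148527710998}{4099}$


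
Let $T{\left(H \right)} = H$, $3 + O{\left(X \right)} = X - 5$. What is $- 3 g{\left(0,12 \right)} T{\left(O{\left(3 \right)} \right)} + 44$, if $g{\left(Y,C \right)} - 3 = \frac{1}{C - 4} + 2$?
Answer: $\frac{967}{8} \approx 120.88$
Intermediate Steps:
$O{\left(X \right)} = -8 + X$ ($O{\left(X \right)} = -3 + \left(X - 5\right) = -3 + \left(-5 + X\right) = -8 + X$)
$g{\left(Y,C \right)} = 5 + \frac{1}{-4 + C}$ ($g{\left(Y,C \right)} = 3 + \left(\frac{1}{C - 4} + 2\right) = 3 + \left(\frac{1}{-4 + C} + 2\right) = 3 + \left(2 + \frac{1}{-4 + C}\right) = 5 + \frac{1}{-4 + C}$)
$- 3 g{\left(0,12 \right)} T{\left(O{\left(3 \right)} \right)} + 44 = - 3 \frac{-19 + 5 \cdot 12}{-4 + 12} \left(-8 + 3\right) + 44 = - 3 \frac{-19 + 60}{8} \left(-5\right) + 44 = - 3 \cdot \frac{1}{8} \cdot 41 \left(-5\right) + 44 = \left(-3\right) \frac{41}{8} \left(-5\right) + 44 = \left(- \frac{123}{8}\right) \left(-5\right) + 44 = \frac{615}{8} + 44 = \frac{967}{8}$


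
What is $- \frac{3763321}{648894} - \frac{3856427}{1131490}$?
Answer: $- \frac{1690143105007}{183554268015} \approx -9.2079$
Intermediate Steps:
$- \frac{3763321}{648894} - \frac{3856427}{1131490} = - \frac{1690143105007}{183554268015}$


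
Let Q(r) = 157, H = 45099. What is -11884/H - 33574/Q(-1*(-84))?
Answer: -1516019614/7080543 ≈ -214.11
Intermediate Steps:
-11884/H - 33574/Q(-1*(-84)) = -11884/45099 - 33574/157 = -1516019614/7080543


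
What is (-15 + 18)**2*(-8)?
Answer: -72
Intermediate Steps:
(-15 + 18)**2*(-8) = 3**2*(-8) = 9*(-8) = -72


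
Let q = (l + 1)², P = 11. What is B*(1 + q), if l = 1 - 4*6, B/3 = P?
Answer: 16005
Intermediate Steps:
B = 33 (B = 3*11 = 33)
l = -23 (l = 1 - 24 = -23)
q = 484 (q = (-23 + 1)² = (-22)² = 484)
B*(1 + q) = 33*(1 + 484) = 33*485 = 16005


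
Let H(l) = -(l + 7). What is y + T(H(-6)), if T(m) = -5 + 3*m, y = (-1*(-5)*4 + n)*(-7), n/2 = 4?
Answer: -204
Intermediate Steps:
n = 8 (n = 2*4 = 8)
H(l) = -7 - l (H(l) = -(7 + l) = -7 - l)
y = -196 (y = (-1*(-5)*4 + 8)*(-7) = (5*4 + 8)*(-7) = (20 + 8)*(-7) = 28*(-7) = -196)
y + T(H(-6)) = -196 + (-5 + 3*(-7 - 1*(-6))) = -196 + (-5 + 3*(-7 + 6)) = -196 + (-5 + 3*(-1)) = -196 + (-5 - 3) = -196 - 8 = -204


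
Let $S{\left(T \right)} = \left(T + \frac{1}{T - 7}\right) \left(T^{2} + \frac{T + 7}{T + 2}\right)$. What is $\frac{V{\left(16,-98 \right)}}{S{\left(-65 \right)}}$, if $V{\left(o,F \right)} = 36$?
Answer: $- \frac{163296}{1246236673} \approx -0.00013103$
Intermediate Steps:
$S{\left(T \right)} = \left(T + \frac{1}{-7 + T}\right) \left(T^{2} + \frac{7 + T}{2 + T}\right)$
$\frac{V{\left(16,-98 \right)}}{S{\left(-65 \right)}} = \frac{36}{\frac{1}{14 - \left(-65\right)^{2} + 5 \left(-65\right)} \left(-7 - \left(-65\right)^{5} - 2 \left(-65\right)^{2} + 5 \left(-65\right)^{4} + 12 \left(-65\right)^{3} + 48 \left(-65\right)\right)} = \frac{36}{\frac{1}{14 - 4225 - 325} \left(-7 - -1160290625 - 8450 + 5 \cdot 17850625 + 12 \left(-274625\right) - 3120\right)} = \frac{36}{\frac{1}{14 - 4225 - 325} \left(-7 + 1160290625 - 8450 + 89253125 - 3295500 - 3120\right)} = \frac{36}{\frac{1}{-4536} \cdot 1246236673} = \frac{36}{\left(- \frac{1}{4536}\right) 1246236673} = \frac{36}{- \frac{1246236673}{4536}} = 36 \left(- \frac{4536}{1246236673}\right) = - \frac{163296}{1246236673}$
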